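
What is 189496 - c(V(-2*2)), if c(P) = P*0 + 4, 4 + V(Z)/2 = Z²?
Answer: 189492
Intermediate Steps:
V(Z) = -8 + 2*Z²
c(P) = 4 (c(P) = 0 + 4 = 4)
189496 - c(V(-2*2)) = 189496 - 1*4 = 189496 - 4 = 189492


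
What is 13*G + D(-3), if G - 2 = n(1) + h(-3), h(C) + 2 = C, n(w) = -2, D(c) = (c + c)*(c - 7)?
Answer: -5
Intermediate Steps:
D(c) = 2*c*(-7 + c) (D(c) = (2*c)*(-7 + c) = 2*c*(-7 + c))
h(C) = -2 + C
G = -5 (G = 2 + (-2 + (-2 - 3)) = 2 + (-2 - 5) = 2 - 7 = -5)
13*G + D(-3) = 13*(-5) + 2*(-3)*(-7 - 3) = -65 + 2*(-3)*(-10) = -65 + 60 = -5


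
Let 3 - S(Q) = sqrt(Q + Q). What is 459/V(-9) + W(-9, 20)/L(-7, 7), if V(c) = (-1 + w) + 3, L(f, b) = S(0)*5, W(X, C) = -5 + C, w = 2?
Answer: 463/4 ≈ 115.75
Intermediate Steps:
S(Q) = 3 - sqrt(2)*sqrt(Q) (S(Q) = 3 - sqrt(Q + Q) = 3 - sqrt(2*Q) = 3 - sqrt(2)*sqrt(Q))
L(f, b) = 15 (L(f, b) = (3 - sqrt(2)*sqrt(0))*5 = (3 - 1*sqrt(2)*0)*5 = (3 + 0)*5 = 3*5 = 15)
V(c) = 4 (V(c) = (-1 + 2) + 3 = 1 + 3 = 4)
459/V(-9) + W(-9, 20)/L(-7, 7) = 459/4 + (-5 + 20)/15 = 459*(1/4) + 15*(1/15) = 459/4 + 1 = 463/4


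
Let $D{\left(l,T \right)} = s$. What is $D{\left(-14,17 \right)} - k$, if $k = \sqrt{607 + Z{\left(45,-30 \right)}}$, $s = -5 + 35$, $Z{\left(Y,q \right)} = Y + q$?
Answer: $30 - \sqrt{622} \approx 5.0601$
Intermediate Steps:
$s = 30$
$D{\left(l,T \right)} = 30$
$k = \sqrt{622}$ ($k = \sqrt{607 + \left(45 - 30\right)} = \sqrt{607 + 15} = \sqrt{622} \approx 24.94$)
$D{\left(-14,17 \right)} - k = 30 - \sqrt{622}$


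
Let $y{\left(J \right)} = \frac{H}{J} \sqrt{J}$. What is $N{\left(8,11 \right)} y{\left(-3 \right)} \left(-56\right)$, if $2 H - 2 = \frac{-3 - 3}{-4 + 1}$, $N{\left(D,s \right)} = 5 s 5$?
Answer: $\frac{30800 i \sqrt{3}}{3} \approx 17782.0 i$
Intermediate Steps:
$N{\left(D,s \right)} = 25 s$
$H = 2$ ($H = 1 + \frac{\left(-3 - 3\right) \frac{1}{-4 + 1}}{2} = 1 + \frac{\left(-6\right) \frac{1}{-3}}{2} = 1 + \frac{\left(-6\right) \left(- \frac{1}{3}\right)}{2} = 1 + \frac{1}{2} \cdot 2 = 1 + 1 = 2$)
$y{\left(J \right)} = \frac{2}{\sqrt{J}}$ ($y{\left(J \right)} = \frac{2}{J} \sqrt{J} = \frac{2}{\sqrt{J}}$)
$N{\left(8,11 \right)} y{\left(-3 \right)} \left(-56\right) = 25 \cdot 11 \frac{2}{i \sqrt{3}} \left(-56\right) = 275 \cdot 2 \left(- \frac{i \sqrt{3}}{3}\right) \left(-56\right) = 275 \left(- \frac{2 i \sqrt{3}}{3}\right) \left(-56\right) = - \frac{550 i \sqrt{3}}{3} \left(-56\right) = \frac{30800 i \sqrt{3}}{3}$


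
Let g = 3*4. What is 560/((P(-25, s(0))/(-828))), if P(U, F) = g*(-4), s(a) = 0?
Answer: 9660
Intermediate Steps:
g = 12
P(U, F) = -48 (P(U, F) = 12*(-4) = -48)
560/((P(-25, s(0))/(-828))) = 560/((-48/(-828))) = 560/((-48*(-1/828))) = 560/(4/69) = 560*(69/4) = 9660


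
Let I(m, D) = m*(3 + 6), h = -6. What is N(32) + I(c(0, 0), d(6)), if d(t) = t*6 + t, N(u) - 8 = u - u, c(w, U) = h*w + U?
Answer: 8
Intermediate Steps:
c(w, U) = U - 6*w (c(w, U) = -6*w + U = U - 6*w)
N(u) = 8 (N(u) = 8 + (u - u) = 8 + 0 = 8)
d(t) = 7*t (d(t) = 6*t + t = 7*t)
I(m, D) = 9*m (I(m, D) = m*9 = 9*m)
N(32) + I(c(0, 0), d(6)) = 8 + 9*(0 - 6*0) = 8 + 9*(0 + 0) = 8 + 9*0 = 8 + 0 = 8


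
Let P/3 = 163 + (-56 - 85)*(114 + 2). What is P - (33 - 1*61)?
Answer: -48551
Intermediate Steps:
P = -48579 (P = 3*(163 + (-56 - 85)*(114 + 2)) = 3*(163 - 141*116) = 3*(163 - 16356) = 3*(-16193) = -48579)
P - (33 - 1*61) = -48579 - (33 - 1*61) = -48579 - (33 - 61) = -48579 - 1*(-28) = -48579 + 28 = -48551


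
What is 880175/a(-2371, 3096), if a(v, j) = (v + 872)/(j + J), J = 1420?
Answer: -3974870300/1499 ≈ -2.6517e+6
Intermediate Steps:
a(v, j) = (872 + v)/(1420 + j) (a(v, j) = (v + 872)/(j + 1420) = (872 + v)/(1420 + j))
880175/a(-2371, 3096) = 880175/(((872 - 2371)/(1420 + 3096))) = 880175/((-1499/4516)) = 880175/(((1/4516)*(-1499))) = 880175/(-1499/4516) = 880175*(-4516/1499) = -3974870300/1499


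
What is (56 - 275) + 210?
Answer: -9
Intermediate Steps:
(56 - 275) + 210 = -219 + 210 = -9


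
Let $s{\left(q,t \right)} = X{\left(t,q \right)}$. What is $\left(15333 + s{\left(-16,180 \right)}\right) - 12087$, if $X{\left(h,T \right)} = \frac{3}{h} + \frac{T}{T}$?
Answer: $\frac{194821}{60} \approx 3247.0$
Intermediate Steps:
$X{\left(h,T \right)} = 1 + \frac{3}{h}$ ($X{\left(h,T \right)} = \frac{3}{h} + 1 = 1 + \frac{3}{h}$)
$s{\left(q,t \right)} = \frac{3 + t}{t}$
$\left(15333 + s{\left(-16,180 \right)}\right) - 12087 = \left(15333 + \frac{3 + 180}{180}\right) - 12087 = \left(15333 + \frac{1}{180} \cdot 183\right) - 12087 = \left(15333 + \frac{61}{60}\right) - 12087 = \frac{920041}{60} - 12087 = \frac{194821}{60}$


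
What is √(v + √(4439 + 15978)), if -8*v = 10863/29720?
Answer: √(-40356045 + 883278400*√20417)/29720 ≈ 11.952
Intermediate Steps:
v = -10863/237760 (v = -10863/(8*29720) = -⅛*10863/29720 = -10863/237760 ≈ -0.045689)
√(v + √(4439 + 15978)) = √(-10863/237760 + √(4439 + 15978)) = √(-10863/237760 + √20417)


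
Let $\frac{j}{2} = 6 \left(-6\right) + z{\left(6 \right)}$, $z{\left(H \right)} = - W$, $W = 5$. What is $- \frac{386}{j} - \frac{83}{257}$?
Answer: $\frac{46198}{10537} \approx 4.3844$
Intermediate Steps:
$z{\left(H \right)} = -5$ ($z{\left(H \right)} = \left(-1\right) 5 = -5$)
$j = -82$ ($j = 2 \left(6 \left(-6\right) - 5\right) = 2 \left(-36 - 5\right) = 2 \left(-41\right) = -82$)
$- \frac{386}{j} - \frac{83}{257} = - \frac{386}{-82} - \frac{83}{257} = \left(-386\right) \left(- \frac{1}{82}\right) - \frac{83}{257} = \frac{193}{41} - \frac{83}{257} = \frac{46198}{10537}$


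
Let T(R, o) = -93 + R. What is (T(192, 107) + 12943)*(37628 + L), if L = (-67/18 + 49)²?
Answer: 83832000137/162 ≈ 5.1748e+8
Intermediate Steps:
L = 664225/324 (L = (-67*1/18 + 49)² = (-67/18 + 49)² = (815/18)² = 664225/324 ≈ 2050.1)
(T(192, 107) + 12943)*(37628 + L) = ((-93 + 192) + 12943)*(37628 + 664225/324) = (99 + 12943)*(12855697/324) = 13042*(12855697/324) = 83832000137/162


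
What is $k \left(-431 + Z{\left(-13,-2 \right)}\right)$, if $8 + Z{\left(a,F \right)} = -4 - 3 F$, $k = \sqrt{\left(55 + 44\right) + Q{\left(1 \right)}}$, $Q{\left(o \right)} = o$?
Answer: $-4370$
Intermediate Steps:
$k = 10$ ($k = \sqrt{\left(55 + 44\right) + 1} = \sqrt{99 + 1} = \sqrt{100} = 10$)
$Z{\left(a,F \right)} = -12 - 3 F$ ($Z{\left(a,F \right)} = -8 - \left(4 + 3 F\right) = -12 - 3 F$)
$k \left(-431 + Z{\left(-13,-2 \right)}\right) = 10 \left(-431 - 6\right) = 10 \left(-437\right) = -4370$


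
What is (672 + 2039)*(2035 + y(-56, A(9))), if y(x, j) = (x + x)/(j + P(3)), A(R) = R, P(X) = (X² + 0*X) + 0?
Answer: 49500149/9 ≈ 5.5000e+6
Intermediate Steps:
P(X) = X² (P(X) = (X² + 0) + 0 = X² + 0 = X²)
y(x, j) = 2*x/(9 + j) (y(x, j) = (x + x)/(j + 3²) = (2*x)/(j + 9) = (2*x)/(9 + j) = 2*x/(9 + j))
(672 + 2039)*(2035 + y(-56, A(9))) = (672 + 2039)*(2035 + 2*(-56)/(9 + 9)) = 2711*(2035 + 2*(-56)/18) = 2711*(2035 + 2*(-56)*(1/18)) = 2711*(2035 - 56/9) = 2711*(18259/9) = 49500149/9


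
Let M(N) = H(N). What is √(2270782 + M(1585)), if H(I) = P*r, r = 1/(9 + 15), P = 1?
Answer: √326992614/12 ≈ 1506.9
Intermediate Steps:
r = 1/24 ≈ 0.041667
H(I) = 1/24 (H(I) = 1*(1/24) = 1/24)
M(N) = 1/24
√(2270782 + M(1585)) = √(2270782 + 1/24) = √(54498769/24) = √326992614/12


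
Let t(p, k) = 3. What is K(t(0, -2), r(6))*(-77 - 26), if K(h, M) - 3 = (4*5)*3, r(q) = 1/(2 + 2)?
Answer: -6489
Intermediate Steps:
r(q) = ¼ (r(q) = 1/4 = ¼)
K(h, M) = 63 (K(h, M) = 3 + (4*5)*3 = 3 + 20*3 = 3 + 60 = 63)
K(t(0, -2), r(6))*(-77 - 26) = 63*(-77 - 26) = 63*(-103) = -6489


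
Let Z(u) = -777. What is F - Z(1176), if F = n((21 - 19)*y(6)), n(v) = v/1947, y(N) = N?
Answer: 504277/649 ≈ 777.01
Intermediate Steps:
n(v) = v/1947 (n(v) = v*(1/1947) = v/1947)
F = 4/649 (F = ((21 - 19)*6)/1947 = (2*6)/1947 = (1/1947)*12 = 4/649 ≈ 0.0061633)
F - Z(1176) = 4/649 - 1*(-777) = 4/649 + 777 = 504277/649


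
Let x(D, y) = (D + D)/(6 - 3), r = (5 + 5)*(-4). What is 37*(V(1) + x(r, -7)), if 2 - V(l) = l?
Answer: -2849/3 ≈ -949.67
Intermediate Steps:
r = -40 (r = 10*(-4) = -40)
x(D, y) = 2*D/3 (x(D, y) = (2*D)/3 = (2*D)*(1/3) = 2*D/3)
V(l) = 2 - l
37*(V(1) + x(r, -7)) = 37*((2 - 1*1) + (2/3)*(-40)) = 37*((2 - 1) - 80/3) = 37*(1 - 80/3) = 37*(-77/3) = -2849/3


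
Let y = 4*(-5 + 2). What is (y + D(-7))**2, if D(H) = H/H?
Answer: 121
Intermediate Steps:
D(H) = 1
y = -12 (y = 4*(-3) = -12)
(y + D(-7))**2 = (-12 + 1)**2 = (-11)**2 = 121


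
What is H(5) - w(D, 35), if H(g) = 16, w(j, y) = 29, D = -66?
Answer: -13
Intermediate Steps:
H(5) - w(D, 35) = 16 - 1*29 = 16 - 29 = -13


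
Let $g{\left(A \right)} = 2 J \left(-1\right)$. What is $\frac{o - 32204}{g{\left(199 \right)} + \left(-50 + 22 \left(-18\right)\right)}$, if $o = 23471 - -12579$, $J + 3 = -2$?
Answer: $- \frac{1923}{218} \approx -8.8211$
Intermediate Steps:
$J = -5$ ($J = -3 - 2 = -5$)
$g{\left(A \right)} = 10$ ($g{\left(A \right)} = 2 \left(-5\right) \left(-1\right) = \left(-10\right) \left(-1\right) = 10$)
$o = 36050$ ($o = 23471 + 12579 = 36050$)
$\frac{o - 32204}{g{\left(199 \right)} + \left(-50 + 22 \left(-18\right)\right)} = \frac{36050 - 32204}{10 + \left(-50 + 22 \left(-18\right)\right)} = \frac{3846}{10 - 446} = \frac{3846}{-436} = 3846 \left(- \frac{1}{436}\right) = - \frac{1923}{218}$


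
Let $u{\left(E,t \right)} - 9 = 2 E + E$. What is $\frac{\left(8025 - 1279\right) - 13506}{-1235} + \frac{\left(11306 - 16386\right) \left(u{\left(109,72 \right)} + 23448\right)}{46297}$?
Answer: $- \frac{2290816792}{879643} \approx -2604.3$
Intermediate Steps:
$u{\left(E,t \right)} = 9 + 3 E$ ($u{\left(E,t \right)} = 9 + \left(2 E + E\right) = 9 + 3 E$)
$\frac{\left(8025 - 1279\right) - 13506}{-1235} + \frac{\left(11306 - 16386\right) \left(u{\left(109,72 \right)} + 23448\right)}{46297} = \frac{\left(8025 - 1279\right) - 13506}{-1235} + \frac{\left(11306 - 16386\right) \left(\left(9 + 3 \cdot 109\right) + 23448\right)}{46297} = \left(6746 - 13506\right) \left(- \frac{1}{1235}\right) + - 5080 \left(\left(9 + 327\right) + 23448\right) \frac{1}{46297} = \left(-6760\right) \left(- \frac{1}{1235}\right) + - 5080 \left(336 + 23448\right) \frac{1}{46297} = \frac{104}{19} + \left(-5080\right) 23784 \cdot \frac{1}{46297} = \frac{104}{19} - \frac{120822720}{46297} = - \frac{2290816792}{879643}$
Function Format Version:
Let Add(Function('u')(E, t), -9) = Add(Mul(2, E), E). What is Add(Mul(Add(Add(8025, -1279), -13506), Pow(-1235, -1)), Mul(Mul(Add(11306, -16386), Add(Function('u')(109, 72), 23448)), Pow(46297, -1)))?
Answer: Rational(-2290816792, 879643) ≈ -2604.3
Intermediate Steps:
Function('u')(E, t) = Add(9, Mul(3, E)) (Function('u')(E, t) = Add(9, Add(Mul(2, E), E)) = Add(9, Mul(3, E)))
Add(Mul(Add(Add(8025, -1279), -13506), Pow(-1235, -1)), Mul(Mul(Add(11306, -16386), Add(Function('u')(109, 72), 23448)), Pow(46297, -1))) = Add(Mul(Add(Add(8025, -1279), -13506), Pow(-1235, -1)), Mul(Mul(Add(11306, -16386), Add(Add(9, Mul(3, 109)), 23448)), Pow(46297, -1))) = Add(Mul(Add(6746, -13506), Rational(-1, 1235)), Mul(Mul(-5080, Add(Add(9, 327), 23448)), Rational(1, 46297))) = Add(Mul(-6760, Rational(-1, 1235)), Mul(Mul(-5080, Add(336, 23448)), Rational(1, 46297))) = Add(Rational(104, 19), Mul(Mul(-5080, 23784), Rational(1, 46297))) = Add(Rational(104, 19), Mul(-120822720, Rational(1, 46297))) = Add(Rational(104, 19), Rational(-120822720, 46297)) = Rational(-2290816792, 879643)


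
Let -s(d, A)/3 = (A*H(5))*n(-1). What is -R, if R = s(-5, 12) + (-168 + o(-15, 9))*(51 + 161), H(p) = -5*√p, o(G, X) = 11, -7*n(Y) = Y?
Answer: 33284 - 180*√5/7 ≈ 33227.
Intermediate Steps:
n(Y) = -Y/7
s(d, A) = 15*A*√5/7 (s(d, A) = -3*A*(-5*√5)*(-⅐*(-1)) = -3*(-5*A*√5)/7 = -(-15)*A*√5/7 = 15*A*√5/7)
R = -33284 + 180*√5/7 (R = (15/7)*12*√5 + (-168 + 11)*(51 + 161) = 180*√5/7 - 157*212 = 180*√5/7 - 33284 = -33284 + 180*√5/7 ≈ -33227.)
-R = -(-33284 + 180*√5/7) = 33284 - 180*√5/7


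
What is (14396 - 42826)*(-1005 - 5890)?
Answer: 196024850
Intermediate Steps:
(14396 - 42826)*(-1005 - 5890) = -28430*(-6895) = 196024850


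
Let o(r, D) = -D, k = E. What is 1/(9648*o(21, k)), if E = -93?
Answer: 1/897264 ≈ 1.1145e-6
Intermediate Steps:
k = -93
1/(9648*o(21, k)) = 1/(9648*((-1*(-93)))) = (1/9648)/93 = (1/9648)*(1/93) = 1/897264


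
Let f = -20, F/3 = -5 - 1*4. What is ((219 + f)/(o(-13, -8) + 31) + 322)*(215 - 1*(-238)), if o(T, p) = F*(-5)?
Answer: 24303903/166 ≈ 1.4641e+5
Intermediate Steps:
F = -27 (F = 3*(-5 - 1*4) = 3*(-5 - 4) = 3*(-9) = -27)
o(T, p) = 135 (o(T, p) = -27*(-5) = 135)
((219 + f)/(o(-13, -8) + 31) + 322)*(215 - 1*(-238)) = ((219 - 20)/(135 + 31) + 322)*(215 - 1*(-238)) = (199/166 + 322)*(215 + 238) = (199*(1/166) + 322)*453 = (199/166 + 322)*453 = (53651/166)*453 = 24303903/166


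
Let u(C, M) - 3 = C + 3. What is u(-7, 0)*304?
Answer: -304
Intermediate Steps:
u(C, M) = 6 + C (u(C, M) = 3 + (C + 3) = 3 + (3 + C) = 6 + C)
u(-7, 0)*304 = (6 - 7)*304 = -1*304 = -304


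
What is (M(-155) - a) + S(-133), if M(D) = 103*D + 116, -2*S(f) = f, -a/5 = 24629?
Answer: 214725/2 ≈ 1.0736e+5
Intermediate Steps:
a = -123145 (a = -5*24629 = -123145)
S(f) = -f/2
M(D) = 116 + 103*D
(M(-155) - a) + S(-133) = ((116 + 103*(-155)) - 1*(-123145)) - ½*(-133) = ((116 - 15965) + 123145) + 133/2 = (-15849 + 123145) + 133/2 = 107296 + 133/2 = 214725/2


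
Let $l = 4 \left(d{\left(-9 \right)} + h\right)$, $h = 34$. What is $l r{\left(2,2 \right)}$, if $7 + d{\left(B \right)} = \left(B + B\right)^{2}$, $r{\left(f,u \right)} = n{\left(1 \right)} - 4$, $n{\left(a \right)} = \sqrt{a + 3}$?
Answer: $-2808$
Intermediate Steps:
$n{\left(a \right)} = \sqrt{3 + a}$
$r{\left(f,u \right)} = -2$ ($r{\left(f,u \right)} = \sqrt{3 + 1} - 4 = \sqrt{4} - 4 = 2 - 4 = -2$)
$d{\left(B \right)} = -7 + 4 B^{2}$ ($d{\left(B \right)} = -7 + \left(B + B\right)^{2} = -7 + \left(2 B\right)^{2} = -7 + 4 B^{2}$)
$l = 1404$ ($l = 4 \left(\left(-7 + 4 \left(-9\right)^{2}\right) + 34\right) = 4 \left(\left(-7 + 4 \cdot 81\right) + 34\right) = 4 \left(\left(-7 + 324\right) + 34\right) = 4 \left(317 + 34\right) = 4 \cdot 351 = 1404$)
$l r{\left(2,2 \right)} = 1404 \left(-2\right) = -2808$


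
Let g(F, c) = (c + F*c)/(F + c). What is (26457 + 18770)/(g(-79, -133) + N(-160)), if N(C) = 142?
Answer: 4794062/9865 ≈ 485.97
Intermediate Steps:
g(F, c) = (c + F*c)/(F + c)
(26457 + 18770)/(g(-79, -133) + N(-160)) = (26457 + 18770)/(-133*(1 - 79)/(-79 - 133) + 142) = 45227/(-133*(-78)/(-212) + 142) = 45227/(-133*(-1/212)*(-78) + 142) = 45227/(-5187/106 + 142) = 45227/(9865/106) = 45227*(106/9865) = 4794062/9865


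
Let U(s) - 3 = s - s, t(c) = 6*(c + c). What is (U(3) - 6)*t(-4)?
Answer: 144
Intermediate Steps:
t(c) = 12*c (t(c) = 6*(2*c) = 12*c)
U(s) = 3 (U(s) = 3 + (s - s) = 3 + 0 = 3)
(U(3) - 6)*t(-4) = (3 - 6)*(12*(-4)) = -3*(-48) = 144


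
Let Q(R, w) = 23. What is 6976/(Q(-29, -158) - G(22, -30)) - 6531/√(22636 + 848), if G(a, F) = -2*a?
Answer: 6976/67 - 2177*√5871/3914 ≈ 61.501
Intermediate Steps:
6976/(Q(-29, -158) - G(22, -30)) - 6531/√(22636 + 848) = 6976/(23 - (-2)*22) - 6531/√(22636 + 848) = 6976/(23 - 1*(-44)) - 6531*√5871/11742 = 6976/(23 + 44) - 6531*√5871/11742 = 6976/67 - 2177*√5871/3914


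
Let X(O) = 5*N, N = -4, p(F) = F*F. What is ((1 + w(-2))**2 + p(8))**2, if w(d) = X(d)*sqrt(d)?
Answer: 537025 + 58800*I*sqrt(2) ≈ 5.3703e+5 + 83156.0*I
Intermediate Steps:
p(F) = F**2
X(O) = -20 (X(O) = 5*(-4) = -20)
w(d) = -20*sqrt(d)
((1 + w(-2))**2 + p(8))**2 = ((1 - 20*I*sqrt(2))**2 + 8**2)**2 = ((1 - 20*I*sqrt(2))**2 + 64)**2 = (64 + (1 - 20*I*sqrt(2))**2)**2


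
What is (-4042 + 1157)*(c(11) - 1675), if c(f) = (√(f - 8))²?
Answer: 4823720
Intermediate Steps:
c(f) = -8 + f (c(f) = (√(-8 + f))² = -8 + f)
(-4042 + 1157)*(c(11) - 1675) = (-4042 + 1157)*((-8 + 11) - 1675) = -2885*(3 - 1675) = -2885*(-1672) = 4823720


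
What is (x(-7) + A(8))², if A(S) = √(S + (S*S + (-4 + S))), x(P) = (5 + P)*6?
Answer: 220 - 48*√19 ≈ 10.773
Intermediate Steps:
x(P) = 30 + 6*P
A(S) = √(-4 + S² + 2*S) (A(S) = √(S + (S² + (-4 + S))) = √(S + (-4 + S + S²)) = √(-4 + S² + 2*S))
(x(-7) + A(8))² = ((30 + 6*(-7)) + √(-4 + 8² + 2*8))² = ((30 - 42) + √(-4 + 64 + 16))² = (-12 + √76)² = (-12 + 2*√19)²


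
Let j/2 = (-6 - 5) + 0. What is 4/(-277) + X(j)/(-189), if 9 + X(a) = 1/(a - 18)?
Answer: 69757/2094120 ≈ 0.033311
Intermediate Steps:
j = -22 (j = 2*((-6 - 5) + 0) = 2*(-11 + 0) = 2*(-11) = -22)
X(a) = -9 + 1/(-18 + a) (X(a) = -9 + 1/(a - 18) = -9 + 1/(-18 + a))
4/(-277) + X(j)/(-189) = 4/(-277) + ((163 - 9*(-22))/(-18 - 22))/(-189) = 4*(-1/277) + ((163 + 198)/(-40))*(-1/189) = -4/277 - 1/40*361*(-1/189) = -4/277 - 361/40*(-1/189) = -4/277 + 361/7560 = 69757/2094120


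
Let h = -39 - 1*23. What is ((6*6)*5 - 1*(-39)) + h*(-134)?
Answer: 8527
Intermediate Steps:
h = -62 (h = -39 - 23 = -62)
((6*6)*5 - 1*(-39)) + h*(-134) = ((6*6)*5 - 1*(-39)) - 62*(-134) = (36*5 + 39) + 8308 = (180 + 39) + 8308 = 219 + 8308 = 8527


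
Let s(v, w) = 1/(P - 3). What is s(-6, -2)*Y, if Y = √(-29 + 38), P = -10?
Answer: -3/13 ≈ -0.23077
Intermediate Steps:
s(v, w) = -1/13 (s(v, w) = 1/(-10 - 3) = 1/(-13) = -1/13)
Y = 3 (Y = √9 = 3)
s(-6, -2)*Y = -1/13*3 = -3/13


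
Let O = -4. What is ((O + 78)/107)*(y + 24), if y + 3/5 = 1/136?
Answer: 588929/36380 ≈ 16.188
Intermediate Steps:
y = -403/680 (y = -3/5 + 1/136 = -403/680 ≈ -0.59265)
((O + 78)/107)*(y + 24) = ((-4 + 78)/107)*(-403/680 + 24) = (74*(1/107))*(15917/680) = (74/107)*(15917/680) = 588929/36380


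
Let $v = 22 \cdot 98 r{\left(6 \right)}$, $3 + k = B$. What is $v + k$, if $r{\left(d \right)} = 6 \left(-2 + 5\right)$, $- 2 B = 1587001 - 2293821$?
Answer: $392215$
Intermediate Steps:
$B = 353410$ ($B = - \frac{1587001 - 2293821}{2} = \left(- \frac{1}{2}\right) \left(-706820\right) = 353410$)
$k = 353407$ ($k = -3 + 353410 = 353407$)
$r{\left(d \right)} = 18$ ($r{\left(d \right)} = 6 \cdot 3 = 18$)
$v = 38808$ ($v = 22 \cdot 98 \cdot 18 = 2156 \cdot 18 = 38808$)
$v + k = 38808 + 353407 = 392215$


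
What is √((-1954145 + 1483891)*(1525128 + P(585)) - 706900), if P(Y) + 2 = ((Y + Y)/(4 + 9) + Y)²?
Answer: I*√931456787654 ≈ 9.6512e+5*I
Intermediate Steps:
P(Y) = -2 + 225*Y²/169 (P(Y) = -2 + ((Y + Y)/(4 + 9) + Y)² = -2 + ((2*Y)/13 + Y)² = -2 + ((2*Y)*(1/13) + Y)² = -2 + (2*Y/13 + Y)² = -2 + (15*Y/13)² = -2 + 225*Y²/169)
√((-1954145 + 1483891)*(1525128 + P(585)) - 706900) = √((-1954145 + 1483891)*(1525128 + (-2 + (225/169)*585²)) - 706900) = √(-470254*(1525128 + (-2 + (225/169)*342225)) - 706900) = √(-470254*(1525128 + (-2 + 455625)) - 706900) = √(-470254*(1525128 + 455623) - 706900) = √(-470254*1980751 - 706900) = √(-931456080754 - 706900) = √(-931456787654) = I*√931456787654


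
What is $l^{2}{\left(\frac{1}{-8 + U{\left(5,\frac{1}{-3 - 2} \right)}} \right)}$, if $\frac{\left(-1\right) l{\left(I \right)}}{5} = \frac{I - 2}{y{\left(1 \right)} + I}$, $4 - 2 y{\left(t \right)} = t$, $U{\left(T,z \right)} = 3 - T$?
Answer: $\frac{225}{4} \approx 56.25$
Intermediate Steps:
$y{\left(t \right)} = 2 - \frac{t}{2}$
$l{\left(I \right)} = - \frac{5 \left(-2 + I\right)}{\frac{3}{2} + I}$ ($l{\left(I \right)} = - 5 \frac{I - 2}{\left(2 - \frac{1}{2}\right) + I} = - 5 \frac{-2 + I}{\left(2 - \frac{1}{2}\right) + I} = - 5 \frac{-2 + I}{\frac{3}{2} + I} = - \frac{5 \left(-2 + I\right)}{\frac{3}{2} + I}$)
$l^{2}{\left(\frac{1}{-8 + U{\left(5,\frac{1}{-3 - 2} \right)}} \right)} = \left(\frac{10 \left(2 - \frac{1}{-8 + \left(3 - 5\right)}\right)}{3 + \frac{2}{-8 + \left(3 - 5\right)}}\right)^{2} = \left(\frac{10 \left(2 - \frac{1}{-8 - 2}\right)}{3 + \frac{2}{-8 - 2}}\right)^{2} = \left(\frac{10 \left(2 - \frac{1}{-10}\right)}{3 + \frac{2}{-10}}\right)^{2} = \left(\frac{10 \left(2 - - \frac{1}{10}\right)}{3 + 2 \left(- \frac{1}{10}\right)}\right)^{2} = \left(\frac{10 \left(2 + \frac{1}{10}\right)}{3 - \frac{1}{5}}\right)^{2} = \left(10 \frac{1}{\frac{14}{5}} \cdot \frac{21}{10}\right)^{2} = \left(10 \cdot \frac{5}{14} \cdot \frac{21}{10}\right)^{2} = \left(\frac{15}{2}\right)^{2} = \frac{225}{4}$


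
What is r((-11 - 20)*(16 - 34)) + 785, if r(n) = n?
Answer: 1343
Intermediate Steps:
r((-11 - 20)*(16 - 34)) + 785 = (-11 - 20)*(16 - 34) + 785 = -31*(-18) + 785 = 558 + 785 = 1343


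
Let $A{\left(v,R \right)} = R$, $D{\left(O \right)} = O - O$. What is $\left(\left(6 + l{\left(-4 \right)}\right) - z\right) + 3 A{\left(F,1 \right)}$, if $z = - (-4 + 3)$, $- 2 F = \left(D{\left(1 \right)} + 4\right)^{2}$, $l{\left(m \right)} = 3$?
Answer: $11$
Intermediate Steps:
$D{\left(O \right)} = 0$
$F = -8$ ($F = - \frac{\left(0 + 4\right)^{2}}{2} = - \frac{4^{2}}{2} = \left(- \frac{1}{2}\right) 16 = -8$)
$z = 1$ ($z = \left(-1\right) \left(-1\right) = 1$)
$\left(\left(6 + l{\left(-4 \right)}\right) - z\right) + 3 A{\left(F,1 \right)} = \left(\left(6 + 3\right) - 1\right) + 3 \cdot 1 = \left(9 - 1\right) + 3 = 8 + 3 = 11$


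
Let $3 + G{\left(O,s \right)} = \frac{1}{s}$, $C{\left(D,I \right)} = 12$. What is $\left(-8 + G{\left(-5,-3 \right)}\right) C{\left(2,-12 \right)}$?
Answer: $-136$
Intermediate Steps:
$G{\left(O,s \right)} = -3 + \frac{1}{s}$
$\left(-8 + G{\left(-5,-3 \right)}\right) C{\left(2,-12 \right)} = \left(-8 - \left(3 - \frac{1}{-3}\right)\right) 12 = \left(-8 - \frac{10}{3}\right) 12 = \left(- \frac{34}{3}\right) 12 = -136$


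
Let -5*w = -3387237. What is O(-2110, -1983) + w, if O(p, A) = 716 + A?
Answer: 3380902/5 ≈ 6.7618e+5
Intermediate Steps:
w = 3387237/5 (w = -⅕*(-3387237) = 3387237/5 ≈ 6.7745e+5)
O(-2110, -1983) + w = (716 - 1983) + 3387237/5 = -1267 + 3387237/5 = 3380902/5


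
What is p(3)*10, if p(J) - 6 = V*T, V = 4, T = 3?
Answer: 180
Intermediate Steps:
p(J) = 18 (p(J) = 6 + 4*3 = 6 + 12 = 18)
p(3)*10 = 18*10 = 180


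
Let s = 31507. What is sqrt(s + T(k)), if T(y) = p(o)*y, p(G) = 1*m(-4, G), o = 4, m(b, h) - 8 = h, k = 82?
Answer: sqrt(32491) ≈ 180.25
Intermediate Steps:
m(b, h) = 8 + h
p(G) = 8 + G (p(G) = 1*(8 + G) = 8 + G)
T(y) = 12*y (T(y) = (8 + 4)*y = 12*y)
sqrt(s + T(k)) = sqrt(31507 + 12*82) = sqrt(31507 + 984) = sqrt(32491)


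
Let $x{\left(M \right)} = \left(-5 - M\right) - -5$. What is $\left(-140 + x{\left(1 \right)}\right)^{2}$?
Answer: $19881$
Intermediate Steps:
$x{\left(M \right)} = - M$ ($x{\left(M \right)} = \left(-5 - M\right) + 5 = - M$)
$\left(-140 + x{\left(1 \right)}\right)^{2} = \left(-140 - 1\right)^{2} = \left(-141\right)^{2} = 19881$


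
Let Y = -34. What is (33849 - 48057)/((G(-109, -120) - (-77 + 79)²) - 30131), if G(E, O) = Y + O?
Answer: 14208/30289 ≈ 0.46908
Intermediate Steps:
G(E, O) = -34 + O
(33849 - 48057)/((G(-109, -120) - (-77 + 79)²) - 30131) = (33849 - 48057)/(((-34 - 120) - (-77 + 79)²) - 30131) = -14208/((-154 - 1*2²) - 30131) = -14208/((-154 - 1*4) - 30131) = -14208/((-154 - 4) - 30131) = -14208/(-158 - 30131) = -14208/(-30289) = -14208*(-1/30289) = 14208/30289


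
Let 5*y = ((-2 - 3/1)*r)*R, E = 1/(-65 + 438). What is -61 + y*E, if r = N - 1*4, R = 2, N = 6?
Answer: -22757/373 ≈ -61.011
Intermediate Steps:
r = 2 (r = 6 - 1*4 = 6 - 4 = 2)
E = 1/373 ≈ 0.0026810
y = -4 (y = (((-2 - 3/1)*2)*2)/5 = (((-2 - 3)*2)*2)/5 = (-5*2*2)/5 = (-10*2)/5 = (⅕)*(-20) = -4)
-61 + y*E = -61 - 4*1/373 = -61 - 4/373 = -22757/373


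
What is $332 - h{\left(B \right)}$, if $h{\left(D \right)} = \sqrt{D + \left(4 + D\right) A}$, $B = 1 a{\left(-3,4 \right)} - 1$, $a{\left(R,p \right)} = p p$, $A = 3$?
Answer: $332 - 6 \sqrt{2} \approx 323.51$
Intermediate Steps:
$a{\left(R,p \right)} = p^{2}$
$B = 15$ ($B = 1 \cdot 4^{2} - 1 = 1 \cdot 16 - 1 = 16 - 1 = 15$)
$h{\left(D \right)} = \sqrt{12 + 4 D}$ ($h{\left(D \right)} = \sqrt{D + \left(4 + D\right) 3} = \sqrt{D + \left(12 + 3 D\right)} = \sqrt{12 + 4 D}$)
$332 - h{\left(B \right)} = 332 - 2 \sqrt{3 + 15} = 332 - 2 \sqrt{18} = 332 - 2 \cdot 3 \sqrt{2} = 332 - 6 \sqrt{2}$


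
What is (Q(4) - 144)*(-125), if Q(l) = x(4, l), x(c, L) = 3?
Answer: 17625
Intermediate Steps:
Q(l) = 3
(Q(4) - 144)*(-125) = (3 - 144)*(-125) = -141*(-125) = 17625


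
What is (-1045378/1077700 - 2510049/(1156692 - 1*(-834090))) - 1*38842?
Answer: -3472456970992154/89394406725 ≈ -38844.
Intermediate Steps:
(-1045378/1077700 - 2510049/(1156692 - 1*(-834090))) - 1*38842 = (-1045378*1/1077700 - 2510049/(1156692 + 834090)) - 38842 = (-522689/538850 - 2510049/1990782) - 38842 = (-522689/538850 - 2510049*1/1990782) - 38842 = (-522689/538850 - 836683/663594) - 38842 = -199424979704/89394406725 - 38842 = -3472456970992154/89394406725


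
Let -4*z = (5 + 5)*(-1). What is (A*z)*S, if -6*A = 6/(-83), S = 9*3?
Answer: 135/166 ≈ 0.81325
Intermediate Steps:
S = 27
A = 1/83 (A = -1/(-83) = -(-1)/83 = -⅙*(-6/83) = 1/83 ≈ 0.012048)
z = 5/2 (z = -(5 + 5)*(-1)/4 = -5*(-1)/2 = -¼*(-10) = 5/2 ≈ 2.5000)
(A*z)*S = ((1/83)*(5/2))*27 = (5/166)*27 = 135/166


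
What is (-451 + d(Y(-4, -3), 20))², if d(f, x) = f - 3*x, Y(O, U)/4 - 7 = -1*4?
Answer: 249001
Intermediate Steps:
Y(O, U) = 12 (Y(O, U) = 28 + 4*(-1*4) = 28 + 4*(-4) = 28 - 16 = 12)
(-451 + d(Y(-4, -3), 20))² = (-451 + (12 - 3*20))² = (-451 + (12 - 60))² = (-451 - 48)² = (-499)² = 249001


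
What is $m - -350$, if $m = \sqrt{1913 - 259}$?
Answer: $350 + \sqrt{1654} \approx 390.67$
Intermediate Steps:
$m = \sqrt{1654} \approx 40.669$
$m - -350 = \sqrt{1654} - -350 = \sqrt{1654} + 350 = 350 + \sqrt{1654}$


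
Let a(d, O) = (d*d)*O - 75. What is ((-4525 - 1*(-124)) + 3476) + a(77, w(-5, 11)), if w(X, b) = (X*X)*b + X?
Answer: 1599830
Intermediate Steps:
w(X, b) = X + b*X² (w(X, b) = X²*b + X = b*X² + X = X + b*X²)
a(d, O) = -75 + O*d² (a(d, O) = d²*O - 75 = O*d² - 75 = -75 + O*d²)
((-4525 - 1*(-124)) + 3476) + a(77, w(-5, 11)) = ((-4525 - 1*(-124)) + 3476) + (-75 - 5*(1 - 5*11)*77²) = ((-4525 + 124) + 3476) + (-75 - 5*(1 - 55)*5929) = (-4401 + 3476) + (-75 - 5*(-54)*5929) = -925 + (-75 + 270*5929) = -925 + (-75 + 1600830) = -925 + 1600755 = 1599830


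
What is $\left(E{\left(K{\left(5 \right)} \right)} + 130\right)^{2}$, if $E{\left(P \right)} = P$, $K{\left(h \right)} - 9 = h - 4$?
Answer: $19600$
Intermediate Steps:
$K{\left(h \right)} = 5 + h$ ($K{\left(h \right)} = 9 + \left(h - 4\right) = 9 + \left(-4 + h\right) = 5 + h$)
$\left(E{\left(K{\left(5 \right)} \right)} + 130\right)^{2} = \left(\left(5 + 5\right) + 130\right)^{2} = \left(10 + 130\right)^{2} = 140^{2} = 19600$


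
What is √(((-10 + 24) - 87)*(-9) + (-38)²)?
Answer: √2101 ≈ 45.837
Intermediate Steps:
√(((-10 + 24) - 87)*(-9) + (-38)²) = √((14 - 87)*(-9) + 1444) = √(-73*(-9) + 1444) = √(657 + 1444) = √2101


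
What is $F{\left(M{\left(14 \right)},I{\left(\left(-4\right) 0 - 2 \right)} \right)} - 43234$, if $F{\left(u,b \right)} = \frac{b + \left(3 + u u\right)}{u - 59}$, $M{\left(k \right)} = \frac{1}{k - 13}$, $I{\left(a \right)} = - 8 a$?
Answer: $- \frac{1253796}{29} \approx -43234.0$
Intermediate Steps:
$M{\left(k \right)} = \frac{1}{-13 + k}$
$F{\left(u,b \right)} = \frac{3 + b + u^{2}}{-59 + u}$ ($F{\left(u,b \right)} = \frac{b + \left(3 + u^{2}\right)}{-59 + u} = \frac{3 + b + u^{2}}{-59 + u}$)
$F{\left(M{\left(14 \right)},I{\left(\left(-4\right) 0 - 2 \right)} \right)} - 43234 = \frac{3 - 8 \left(\left(-4\right) 0 - 2\right) + \left(\frac{1}{-13 + 14}\right)^{2}}{-59 + \frac{1}{-13 + 14}} - 43234 = \frac{3 - 8 \left(0 - 2\right) + \left(1^{-1}\right)^{2}}{-59 + 1^{-1}} - 43234 = \frac{3 - -16 + 1^{2}}{-59 + 1} - 43234 = \frac{3 + 16 + 1}{-58} - 43234 = \left(- \frac{1}{58}\right) 20 - 43234 = - \frac{10}{29} - 43234 = - \frac{1253796}{29}$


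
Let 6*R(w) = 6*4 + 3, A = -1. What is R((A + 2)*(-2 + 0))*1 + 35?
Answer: 79/2 ≈ 39.500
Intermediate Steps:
R(w) = 9/2 (R(w) = (6*4 + 3)/6 = (24 + 3)/6 = (⅙)*27 = 9/2)
R((A + 2)*(-2 + 0))*1 + 35 = (9/2)*1 + 35 = 9/2 + 35 = 79/2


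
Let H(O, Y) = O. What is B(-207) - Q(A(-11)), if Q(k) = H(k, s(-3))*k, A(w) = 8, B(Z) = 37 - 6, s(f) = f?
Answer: -33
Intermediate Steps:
B(Z) = 31
Q(k) = k**2 (Q(k) = k*k = k**2)
B(-207) - Q(A(-11)) = 31 - 1*8**2 = 31 - 1*64 = 31 - 64 = -33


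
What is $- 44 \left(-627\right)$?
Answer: $27588$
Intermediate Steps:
$- 44 \left(-627\right) = \left(-1\right) \left(-27588\right) = 27588$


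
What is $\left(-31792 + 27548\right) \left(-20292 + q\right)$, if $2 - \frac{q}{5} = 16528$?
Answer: $436800968$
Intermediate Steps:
$q = -82630$ ($q = 10 - 82640 = -82630$)
$\left(-31792 + 27548\right) \left(-20292 + q\right) = \left(-31792 + 27548\right) \left(-20292 - 82630\right) = \left(-4244\right) \left(-102922\right) = 436800968$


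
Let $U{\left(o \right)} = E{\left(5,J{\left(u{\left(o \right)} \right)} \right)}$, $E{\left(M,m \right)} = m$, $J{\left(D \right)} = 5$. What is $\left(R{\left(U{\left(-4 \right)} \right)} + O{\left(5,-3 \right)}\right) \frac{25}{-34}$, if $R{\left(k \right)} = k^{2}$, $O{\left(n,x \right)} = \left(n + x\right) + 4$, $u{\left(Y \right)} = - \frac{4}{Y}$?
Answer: $- \frac{775}{34} \approx -22.794$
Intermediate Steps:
$O{\left(n,x \right)} = 4 + n + x$
$U{\left(o \right)} = 5$
$\left(R{\left(U{\left(-4 \right)} \right)} + O{\left(5,-3 \right)}\right) \frac{25}{-34} = \left(5^{2} + \left(4 + 5 - 3\right)\right) \frac{25}{-34} = \left(25 + 6\right) 25 \left(- \frac{1}{34}\right) = 31 \left(- \frac{25}{34}\right) = - \frac{775}{34}$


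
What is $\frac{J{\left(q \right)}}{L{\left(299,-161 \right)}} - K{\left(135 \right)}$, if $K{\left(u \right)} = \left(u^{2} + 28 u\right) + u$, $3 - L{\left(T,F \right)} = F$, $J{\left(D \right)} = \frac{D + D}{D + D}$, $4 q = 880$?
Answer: $- \frac{3630959}{164} \approx -22140.0$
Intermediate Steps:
$q = 220$ ($q = \frac{1}{4} \cdot 880 = 220$)
$J{\left(D \right)} = 1$ ($J{\left(D \right)} = \frac{2 D}{2 D} = 2 D \frac{1}{2 D} = 1$)
$L{\left(T,F \right)} = 3 - F$
$K{\left(u \right)} = u^{2} + 29 u$
$\frac{J{\left(q \right)}}{L{\left(299,-161 \right)}} - K{\left(135 \right)} = 1 \frac{1}{3 - -161} - 135 \left(29 + 135\right) = 1 \frac{1}{3 + 161} - 135 \cdot 164 = 1 \cdot \frac{1}{164} - 22140 = \frac{1}{164} - 22140 = - \frac{3630959}{164}$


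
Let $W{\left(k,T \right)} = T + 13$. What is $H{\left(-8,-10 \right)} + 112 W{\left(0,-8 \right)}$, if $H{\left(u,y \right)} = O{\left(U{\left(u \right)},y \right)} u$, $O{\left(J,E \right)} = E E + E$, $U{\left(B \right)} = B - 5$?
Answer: $-160$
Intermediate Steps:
$W{\left(k,T \right)} = 13 + T$
$U{\left(B \right)} = -5 + B$
$O{\left(J,E \right)} = E + E^{2}$ ($O{\left(J,E \right)} = E^{2} + E = E + E^{2}$)
$H{\left(u,y \right)} = u y \left(1 + y\right)$ ($H{\left(u,y \right)} = y \left(1 + y\right) u = u y \left(1 + y\right)$)
$H{\left(-8,-10 \right)} + 112 W{\left(0,-8 \right)} = \left(-8\right) \left(-10\right) \left(1 - 10\right) + 112 \left(13 - 8\right) = \left(-8\right) \left(-10\right) \left(-9\right) + 112 \cdot 5 = -720 + 560 = -160$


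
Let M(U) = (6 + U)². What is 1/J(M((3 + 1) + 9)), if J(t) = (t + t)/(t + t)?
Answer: 1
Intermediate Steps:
J(t) = 1 (J(t) = (2*t)/((2*t)) = (2*t)*(1/(2*t)) = 1)
1/J(M((3 + 1) + 9)) = 1/1 = 1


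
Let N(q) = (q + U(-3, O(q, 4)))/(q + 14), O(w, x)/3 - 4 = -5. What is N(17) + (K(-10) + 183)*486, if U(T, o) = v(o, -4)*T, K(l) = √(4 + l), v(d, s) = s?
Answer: 2757107/31 + 486*I*√6 ≈ 88939.0 + 1190.5*I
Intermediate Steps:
O(w, x) = -3 (O(w, x) = 12 + 3*(-5) = 12 - 15 = -3)
U(T, o) = -4*T
N(q) = (12 + q)/(14 + q) (N(q) = (q - 4*(-3))/(q + 14) = (q + 12)/(14 + q) = (12 + q)/(14 + q))
N(17) + (K(-10) + 183)*486 = (12 + 17)/(14 + 17) + (√(4 - 10) + 183)*486 = 29/31 + (√(-6) + 183)*486 = (1/31)*29 + (I*√6 + 183)*486 = 29/31 + (183 + I*√6)*486 = 29/31 + (88938 + 486*I*√6) = 2757107/31 + 486*I*√6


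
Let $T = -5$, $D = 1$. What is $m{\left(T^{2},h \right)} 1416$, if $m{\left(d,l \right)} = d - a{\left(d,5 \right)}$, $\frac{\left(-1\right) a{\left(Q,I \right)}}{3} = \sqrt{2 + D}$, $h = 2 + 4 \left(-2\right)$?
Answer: $35400 + 4248 \sqrt{3} \approx 42758.0$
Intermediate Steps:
$h = -6$ ($h = 2 - 8 = -6$)
$a{\left(Q,I \right)} = - 3 \sqrt{3}$ ($a{\left(Q,I \right)} = - 3 \sqrt{2 + 1} = - 3 \sqrt{3}$)
$m{\left(d,l \right)} = d + 3 \sqrt{3}$ ($m{\left(d,l \right)} = d - - 3 \sqrt{3} = d + 3 \sqrt{3}$)
$m{\left(T^{2},h \right)} 1416 = \left(\left(-5\right)^{2} + 3 \sqrt{3}\right) 1416 = \left(25 + 3 \sqrt{3}\right) 1416 = 35400 + 4248 \sqrt{3}$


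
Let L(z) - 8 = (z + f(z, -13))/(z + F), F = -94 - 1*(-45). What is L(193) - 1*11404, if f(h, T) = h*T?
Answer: -136945/12 ≈ -11412.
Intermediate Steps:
f(h, T) = T*h
F = -49 (F = -94 + 45 = -49)
L(z) = 8 - 12*z/(-49 + z) (L(z) = 8 + (z - 13*z)/(z - 49) = 8 + (-12*z)/(-49 + z) = 8 - 12*z/(-49 + z))
L(193) - 1*11404 = 4*(-98 - 1*193)/(-49 + 193) - 1*11404 = 4*(-98 - 193)/144 - 11404 = 4*(1/144)*(-291) - 11404 = -97/12 - 11404 = -136945/12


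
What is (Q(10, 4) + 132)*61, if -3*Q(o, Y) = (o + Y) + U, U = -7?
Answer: 23729/3 ≈ 7909.7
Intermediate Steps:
Q(o, Y) = 7/3 - Y/3 - o/3 (Q(o, Y) = -((o + Y) - 7)/3 = -((Y + o) - 7)/3 = -(-7 + Y + o)/3 = 7/3 - Y/3 - o/3)
(Q(10, 4) + 132)*61 = ((7/3 - ⅓*4 - ⅓*10) + 132)*61 = ((7/3 - 4/3 - 10/3) + 132)*61 = (-7/3 + 132)*61 = (389/3)*61 = 23729/3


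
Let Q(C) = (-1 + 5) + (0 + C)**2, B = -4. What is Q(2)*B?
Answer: -32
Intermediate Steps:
Q(C) = 4 + C**2
Q(2)*B = (4 + 2**2)*(-4) = (4 + 4)*(-4) = 8*(-4) = -32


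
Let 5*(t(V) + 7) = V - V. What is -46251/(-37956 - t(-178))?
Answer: 46251/37949 ≈ 1.2188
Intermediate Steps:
t(V) = -7 (t(V) = -7 + (V - V)/5 = -7 + (1/5)*0 = -7 + 0 = -7)
-46251/(-37956 - t(-178)) = -46251/(-37956 - 1*(-7)) = -46251/(-37956 + 7) = -46251/(-37949) = -46251*(-1/37949) = 46251/37949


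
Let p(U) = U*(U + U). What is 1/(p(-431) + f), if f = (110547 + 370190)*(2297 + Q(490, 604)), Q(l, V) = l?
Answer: 1/1340185541 ≈ 7.4616e-10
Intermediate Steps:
p(U) = 2*U² (p(U) = U*(2*U) = 2*U²)
f = 1339814019 (f = (110547 + 370190)*(2297 + 490) = 480737*2787 = 1339814019)
1/(p(-431) + f) = 1/(2*(-431)² + 1339814019) = 1/(2*185761 + 1339814019) = 1/(371522 + 1339814019) = 1/1340185541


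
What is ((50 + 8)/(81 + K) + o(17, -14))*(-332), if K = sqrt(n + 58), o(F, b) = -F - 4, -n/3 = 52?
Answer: 44866812/6659 + 134792*I*sqrt(2)/6659 ≈ 6737.8 + 28.627*I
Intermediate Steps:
n = -156 (n = -3*52 = -156)
o(F, b) = -4 - F
K = 7*I*sqrt(2) (K = sqrt(-156 + 58) = sqrt(-98) = 7*I*sqrt(2) ≈ 9.8995*I)
((50 + 8)/(81 + K) + o(17, -14))*(-332) = ((50 + 8)/(81 + 7*I*sqrt(2)) + (-4 - 1*17))*(-332) = (58/(81 + 7*I*sqrt(2)) + (-4 - 17))*(-332) = (58/(81 + 7*I*sqrt(2)) - 21)*(-332) = (-21 + 58/(81 + 7*I*sqrt(2)))*(-332) = 6972 - 19256/(81 + 7*I*sqrt(2))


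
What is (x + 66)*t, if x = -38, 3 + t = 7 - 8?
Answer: -112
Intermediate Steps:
t = -4 (t = -3 + (7 - 8) = -3 - 1 = -4)
(x + 66)*t = (-38 + 66)*(-4) = 28*(-4) = -112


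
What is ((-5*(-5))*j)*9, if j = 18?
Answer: 4050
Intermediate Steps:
((-5*(-5))*j)*9 = (-5*(-5)*18)*9 = (25*18)*9 = 450*9 = 4050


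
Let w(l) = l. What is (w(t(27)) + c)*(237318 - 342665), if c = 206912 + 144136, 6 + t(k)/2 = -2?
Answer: -36980168104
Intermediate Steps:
t(k) = -16 (t(k) = -12 + 2*(-2) = -12 - 4 = -16)
c = 351048
(w(t(27)) + c)*(237318 - 342665) = (-16 + 351048)*(237318 - 342665) = 351032*(-105347) = -36980168104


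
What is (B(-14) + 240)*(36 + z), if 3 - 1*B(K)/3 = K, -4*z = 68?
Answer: 5529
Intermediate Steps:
z = -17 (z = -¼*68 = -17)
B(K) = 9 - 3*K
(B(-14) + 240)*(36 + z) = ((9 - 3*(-14)) + 240)*(36 - 17) = ((9 + 42) + 240)*19 = (51 + 240)*19 = 291*19 = 5529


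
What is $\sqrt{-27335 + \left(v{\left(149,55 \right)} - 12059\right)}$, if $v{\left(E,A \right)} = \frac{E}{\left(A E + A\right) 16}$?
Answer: $\frac{i \sqrt{1716002590830}}{6600} \approx 198.48 i$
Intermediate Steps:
$v{\left(E,A \right)} = \frac{E}{16 A + 16 A E}$ ($v{\left(E,A \right)} = \frac{E}{\left(A + A E\right) 16} = \frac{E}{16 A + 16 A E}$)
$\sqrt{-27335 + \left(v{\left(149,55 \right)} - 12059\right)} = \sqrt{-27335 - \left(12059 - \frac{149}{16 \cdot 55 \left(1 + 149\right)}\right)} = \sqrt{-27335 - \left(12059 - \frac{149}{880 \cdot 150}\right)} = \sqrt{-27335 - \left(12059 - \frac{149}{880} \cdot \frac{1}{150}\right)} = \sqrt{-27335 + \left(\frac{149}{132000} - 12059\right)} = \sqrt{-27335 - \frac{1591787851}{132000}} = \sqrt{- \frac{5200007851}{132000}} = \frac{i \sqrt{1716002590830}}{6600}$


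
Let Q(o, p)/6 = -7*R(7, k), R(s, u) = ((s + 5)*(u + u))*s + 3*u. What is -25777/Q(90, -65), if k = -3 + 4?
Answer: 25777/7182 ≈ 3.5891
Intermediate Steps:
k = 1
R(s, u) = 3*u + 2*s*u*(5 + s) (R(s, u) = ((5 + s)*(2*u))*s + 3*u = (2*u*(5 + s))*s + 3*u = 2*s*u*(5 + s) + 3*u = 3*u + 2*s*u*(5 + s))
Q(o, p) = -7182 (Q(o, p) = 6*(-7*(3 + 2*7² + 10*7)) = 6*(-7*(3 + 2*49 + 70)) = 6*(-7*(3 + 98 + 70)) = 6*(-7*171) = 6*(-1197) = -7182)
-25777/Q(90, -65) = -25777/(-7182) = -25777*(-1/7182) = 25777/7182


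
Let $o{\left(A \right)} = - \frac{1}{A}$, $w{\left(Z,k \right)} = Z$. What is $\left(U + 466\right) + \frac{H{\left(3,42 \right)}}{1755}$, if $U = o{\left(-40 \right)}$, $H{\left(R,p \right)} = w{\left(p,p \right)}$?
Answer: $\frac{2181109}{4680} \approx 466.05$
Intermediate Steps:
$H{\left(R,p \right)} = p$
$U = \frac{1}{40}$ ($U = - \frac{1}{-40} = \left(-1\right) \left(- \frac{1}{40}\right) = \frac{1}{40} \approx 0.025$)
$\left(U + 466\right) + \frac{H{\left(3,42 \right)}}{1755} = \left(\frac{1}{40} + 466\right) + \frac{42}{1755} = \frac{18641}{40} + 42 \cdot \frac{1}{1755} = \frac{18641}{40} + \frac{14}{585} = \frac{2181109}{4680}$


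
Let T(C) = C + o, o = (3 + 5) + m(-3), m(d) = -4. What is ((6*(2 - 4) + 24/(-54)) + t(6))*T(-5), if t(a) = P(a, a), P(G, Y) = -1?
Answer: 121/9 ≈ 13.444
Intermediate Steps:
t(a) = -1
o = 4 (o = (3 + 5) - 4 = 8 - 4 = 4)
T(C) = 4 + C (T(C) = C + 4 = 4 + C)
((6*(2 - 4) + 24/(-54)) + t(6))*T(-5) = ((6*(2 - 4) + 24/(-54)) - 1)*(4 - 5) = ((6*(-2) + 24*(-1/54)) - 1)*(-1) = ((-12 - 4/9) - 1)*(-1) = (-112/9 - 1)*(-1) = -121/9*(-1) = 121/9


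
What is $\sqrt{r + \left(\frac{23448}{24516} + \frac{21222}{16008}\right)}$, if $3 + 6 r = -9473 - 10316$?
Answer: $\frac{i \sqrt{2720468794976845}}{908454} \approx 57.414 i$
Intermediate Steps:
$r = - \frac{9896}{3}$ ($r = - \frac{1}{2} + \frac{-9473 - 10316}{6} = - \frac{1}{2} + \frac{1}{6} \left(-19789\right) = - \frac{1}{2} - \frac{19789}{6} = - \frac{9896}{3} \approx -3298.7$)
$\sqrt{r + \left(\frac{23448}{24516} + \frac{21222}{16008}\right)} = \sqrt{- \frac{9896}{3} + \left(\frac{23448}{24516} + \frac{21222}{16008}\right)} = \sqrt{- \frac{9896}{3} + \left(23448 \cdot \frac{1}{24516} + 21222 \cdot \frac{1}{16008}\right)} = \sqrt{- \frac{9896}{3} + \left(\frac{1954}{2043} + \frac{3537}{2668}\right)} = \sqrt{- \frac{9896}{3} + \frac{12439363}{5450724}} = \sqrt{- \frac{17967682205}{5450724}} = \frac{i \sqrt{2720468794976845}}{908454}$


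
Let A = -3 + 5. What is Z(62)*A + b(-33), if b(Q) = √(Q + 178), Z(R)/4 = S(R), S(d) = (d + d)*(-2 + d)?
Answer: 59520 + √145 ≈ 59532.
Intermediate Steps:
A = 2
S(d) = 2*d*(-2 + d) (S(d) = (2*d)*(-2 + d) = 2*d*(-2 + d))
Z(R) = 8*R*(-2 + R) (Z(R) = 4*(2*R*(-2 + R)) = 8*R*(-2 + R))
b(Q) = √(178 + Q)
Z(62)*A + b(-33) = (8*62*(-2 + 62))*2 + √(178 - 33) = (8*62*60)*2 + √145 = 29760*2 + √145 = 59520 + √145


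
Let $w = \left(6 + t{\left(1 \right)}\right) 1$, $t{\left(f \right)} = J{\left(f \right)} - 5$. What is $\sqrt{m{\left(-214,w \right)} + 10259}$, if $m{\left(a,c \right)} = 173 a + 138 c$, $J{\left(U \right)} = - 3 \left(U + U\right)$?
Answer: $i \sqrt{27453} \approx 165.69 i$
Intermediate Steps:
$J{\left(U \right)} = - 6 U$ ($J{\left(U \right)} = - 3 \cdot 2 U = - 6 U$)
$t{\left(f \right)} = -5 - 6 f$ ($t{\left(f \right)} = - 6 f - 5 = -5 - 6 f$)
$w = -5$ ($w = \left(6 - 11\right) 1 = \left(-5\right) 1 = -5$)
$m{\left(a,c \right)} = 138 c + 173 a$
$\sqrt{m{\left(-214,w \right)} + 10259} = \sqrt{\left(138 \left(-5\right) + 173 \left(-214\right)\right) + 10259} = \sqrt{\left(-690 - 37022\right) + 10259} = \sqrt{-37712 + 10259} = \sqrt{-27453} = i \sqrt{27453}$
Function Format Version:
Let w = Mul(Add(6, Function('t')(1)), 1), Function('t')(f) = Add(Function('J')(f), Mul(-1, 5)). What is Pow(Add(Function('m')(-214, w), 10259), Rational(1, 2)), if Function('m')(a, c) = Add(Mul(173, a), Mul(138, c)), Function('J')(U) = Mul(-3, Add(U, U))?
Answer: Mul(I, Pow(27453, Rational(1, 2))) ≈ Mul(165.69, I)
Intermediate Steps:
Function('J')(U) = Mul(-6, U) (Function('J')(U) = Mul(-3, Mul(2, U)) = Mul(-6, U))
Function('t')(f) = Add(-5, Mul(-6, f)) (Function('t')(f) = Add(Mul(-6, f), Mul(-1, 5)) = Add(Mul(-6, f), -5) = Add(-5, Mul(-6, f)))
w = -5 (w = Mul(Add(6, Add(-5, Mul(-6, 1))), 1) = Mul(Add(6, Add(-5, -6)), 1) = Mul(Add(6, -11), 1) = Mul(-5, 1) = -5)
Function('m')(a, c) = Add(Mul(138, c), Mul(173, a))
Pow(Add(Function('m')(-214, w), 10259), Rational(1, 2)) = Pow(Add(Add(Mul(138, -5), Mul(173, -214)), 10259), Rational(1, 2)) = Pow(Add(Add(-690, -37022), 10259), Rational(1, 2)) = Pow(Add(-37712, 10259), Rational(1, 2)) = Pow(-27453, Rational(1, 2)) = Mul(I, Pow(27453, Rational(1, 2)))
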